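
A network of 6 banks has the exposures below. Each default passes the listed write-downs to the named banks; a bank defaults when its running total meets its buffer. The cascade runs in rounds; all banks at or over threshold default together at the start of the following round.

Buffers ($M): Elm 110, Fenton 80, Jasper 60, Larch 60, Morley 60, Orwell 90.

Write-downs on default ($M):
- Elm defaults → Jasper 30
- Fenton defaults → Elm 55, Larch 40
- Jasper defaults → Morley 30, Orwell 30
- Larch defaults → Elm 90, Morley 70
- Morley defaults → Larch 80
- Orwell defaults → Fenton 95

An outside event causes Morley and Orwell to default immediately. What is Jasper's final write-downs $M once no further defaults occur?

Round 1 — Morley, Orwell default (initial).
  Fenton: +95 → 95 ≥ 80
  Larch: +80 → 80 ≥ 60
Round 2 — Fenton, Larch default.
  Elm: +55+90 → 145 ≥ 110
Round 3 — Elm defaults.
  Jasper: +30 → 30 < 60
No further defaults.

30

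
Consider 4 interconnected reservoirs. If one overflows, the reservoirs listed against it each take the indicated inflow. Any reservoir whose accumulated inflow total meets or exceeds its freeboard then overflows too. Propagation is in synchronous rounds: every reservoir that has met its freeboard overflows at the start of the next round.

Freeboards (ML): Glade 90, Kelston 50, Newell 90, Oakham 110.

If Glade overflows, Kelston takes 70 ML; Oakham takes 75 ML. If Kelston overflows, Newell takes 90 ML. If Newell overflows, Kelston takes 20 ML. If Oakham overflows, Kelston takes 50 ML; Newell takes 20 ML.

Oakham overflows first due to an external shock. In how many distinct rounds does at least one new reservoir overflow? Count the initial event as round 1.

Round 1 — Oakham overflows (initial).
  Kelston: +50 → 50 ≥ 50
  Newell: +20 → 20 < 90
Round 2 — Kelston overflows.
  Newell: +90 → 110 ≥ 90
Round 3 — Newell overflows.
No further overflows.

3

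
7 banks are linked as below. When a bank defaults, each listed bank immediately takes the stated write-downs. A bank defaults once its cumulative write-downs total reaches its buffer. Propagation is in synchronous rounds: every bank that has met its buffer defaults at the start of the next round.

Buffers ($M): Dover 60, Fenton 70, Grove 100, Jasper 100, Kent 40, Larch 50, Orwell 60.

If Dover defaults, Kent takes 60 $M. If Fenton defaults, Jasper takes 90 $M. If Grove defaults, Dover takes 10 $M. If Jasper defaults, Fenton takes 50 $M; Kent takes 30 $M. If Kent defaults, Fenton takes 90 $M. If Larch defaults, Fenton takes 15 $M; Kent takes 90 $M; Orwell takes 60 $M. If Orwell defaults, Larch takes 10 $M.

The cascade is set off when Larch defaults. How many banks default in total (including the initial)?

Round 1 — Larch defaults (initial).
  Fenton: +15 → 15 < 70
  Kent: +90 → 90 ≥ 40
  Orwell: +60 → 60 ≥ 60
Round 2 — Kent, Orwell default.
  Fenton: +90 → 105 ≥ 70
Round 3 — Fenton defaults.
  Jasper: +90 → 90 < 100
No further defaults.

4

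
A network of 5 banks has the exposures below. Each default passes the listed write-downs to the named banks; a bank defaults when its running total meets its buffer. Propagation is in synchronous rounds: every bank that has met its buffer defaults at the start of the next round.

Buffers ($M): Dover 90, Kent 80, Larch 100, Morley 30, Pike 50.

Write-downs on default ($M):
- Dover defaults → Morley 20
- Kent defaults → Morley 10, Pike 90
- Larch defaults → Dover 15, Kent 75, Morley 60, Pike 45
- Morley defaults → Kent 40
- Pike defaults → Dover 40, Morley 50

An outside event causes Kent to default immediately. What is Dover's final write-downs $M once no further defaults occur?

Round 1 — Kent defaults (initial).
  Morley: +10 → 10 < 30
  Pike: +90 → 90 ≥ 50
Round 2 — Pike defaults.
  Dover: +40 → 40 < 90
  Morley: +50 → 60 ≥ 30
Round 3 — Morley defaults.
No further defaults.

40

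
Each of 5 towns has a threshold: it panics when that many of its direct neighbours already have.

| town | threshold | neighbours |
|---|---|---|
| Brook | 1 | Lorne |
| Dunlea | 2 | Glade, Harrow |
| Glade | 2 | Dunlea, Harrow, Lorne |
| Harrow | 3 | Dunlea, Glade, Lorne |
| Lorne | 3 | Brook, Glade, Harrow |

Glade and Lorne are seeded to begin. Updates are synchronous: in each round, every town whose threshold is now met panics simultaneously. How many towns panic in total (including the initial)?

3

Round 1 — Glade, Lorne panic (initial).
Round 2 — checking thresholds:
  Brook: 1 of 1 neighbours ≥ 1, panics.
  Dunlea: 1 of 2 neighbours < 2, not yet.
  Harrow: 2 of 3 neighbours < 3, not yet.
Round 3 — no new panics; cascade stops.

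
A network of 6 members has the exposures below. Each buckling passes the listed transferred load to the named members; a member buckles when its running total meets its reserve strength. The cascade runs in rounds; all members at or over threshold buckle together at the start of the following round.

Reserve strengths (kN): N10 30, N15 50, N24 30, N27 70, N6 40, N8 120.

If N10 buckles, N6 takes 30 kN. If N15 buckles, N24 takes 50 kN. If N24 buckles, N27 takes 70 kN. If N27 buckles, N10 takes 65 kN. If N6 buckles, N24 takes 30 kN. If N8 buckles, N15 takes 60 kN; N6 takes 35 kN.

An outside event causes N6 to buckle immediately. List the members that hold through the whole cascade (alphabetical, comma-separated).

N15, N8

Round 1 — N6 buckles (initial).
  N24: +30 → 30 ≥ 30
Round 2 — N24 buckles.
  N27: +70 → 70 ≥ 70
Round 3 — N27 buckles.
  N10: +65 → 65 ≥ 30
Round 4 — N10 buckles.
No further bucklings.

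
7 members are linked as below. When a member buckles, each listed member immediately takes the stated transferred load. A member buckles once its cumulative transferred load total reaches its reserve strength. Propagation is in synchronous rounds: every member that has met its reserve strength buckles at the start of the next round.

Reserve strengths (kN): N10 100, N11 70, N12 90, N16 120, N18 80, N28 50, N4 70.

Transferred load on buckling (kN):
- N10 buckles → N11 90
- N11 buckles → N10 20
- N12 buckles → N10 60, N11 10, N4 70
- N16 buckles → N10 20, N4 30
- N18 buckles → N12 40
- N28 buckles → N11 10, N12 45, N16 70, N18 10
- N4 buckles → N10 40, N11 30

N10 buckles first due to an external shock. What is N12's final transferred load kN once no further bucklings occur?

Round 1 — N10 buckles (initial).
  N11: +90 → 90 ≥ 70
Round 2 — N11 buckles.
No further bucklings.

0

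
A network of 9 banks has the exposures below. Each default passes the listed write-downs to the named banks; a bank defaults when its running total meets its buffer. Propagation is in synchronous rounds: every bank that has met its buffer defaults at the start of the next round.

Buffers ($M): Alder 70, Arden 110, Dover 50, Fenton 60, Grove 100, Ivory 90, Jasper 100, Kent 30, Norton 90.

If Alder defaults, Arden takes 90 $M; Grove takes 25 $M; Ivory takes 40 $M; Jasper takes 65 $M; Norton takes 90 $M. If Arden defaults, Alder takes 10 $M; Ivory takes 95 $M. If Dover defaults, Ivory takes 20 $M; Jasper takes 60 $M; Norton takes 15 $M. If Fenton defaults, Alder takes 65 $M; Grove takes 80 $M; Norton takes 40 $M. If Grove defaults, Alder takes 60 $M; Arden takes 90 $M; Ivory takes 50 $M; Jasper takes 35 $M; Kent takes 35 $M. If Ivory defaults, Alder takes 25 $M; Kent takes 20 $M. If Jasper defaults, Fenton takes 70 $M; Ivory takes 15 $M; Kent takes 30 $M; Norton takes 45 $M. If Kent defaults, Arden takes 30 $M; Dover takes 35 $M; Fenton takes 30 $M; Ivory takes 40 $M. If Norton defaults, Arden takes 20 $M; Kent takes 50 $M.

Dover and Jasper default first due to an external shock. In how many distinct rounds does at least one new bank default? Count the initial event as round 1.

Round 1 — Dover, Jasper default (initial).
  Fenton: +70 → 70 ≥ 60
  Ivory: +20+15 → 35 < 90
  Kent: +30 → 30 ≥ 30
  Norton: +15+45 → 60 < 90
Round 2 — Fenton, Kent default.
  Alder: +65 → 65 < 70
  Arden: +30 → 30 < 110
  Grove: +80 → 80 < 100
  Ivory: +40 → 75 < 90
  Norton: +40 → 100 ≥ 90
Round 3 — Norton defaults.
  Arden: +20 → 50 < 110
No further defaults.

3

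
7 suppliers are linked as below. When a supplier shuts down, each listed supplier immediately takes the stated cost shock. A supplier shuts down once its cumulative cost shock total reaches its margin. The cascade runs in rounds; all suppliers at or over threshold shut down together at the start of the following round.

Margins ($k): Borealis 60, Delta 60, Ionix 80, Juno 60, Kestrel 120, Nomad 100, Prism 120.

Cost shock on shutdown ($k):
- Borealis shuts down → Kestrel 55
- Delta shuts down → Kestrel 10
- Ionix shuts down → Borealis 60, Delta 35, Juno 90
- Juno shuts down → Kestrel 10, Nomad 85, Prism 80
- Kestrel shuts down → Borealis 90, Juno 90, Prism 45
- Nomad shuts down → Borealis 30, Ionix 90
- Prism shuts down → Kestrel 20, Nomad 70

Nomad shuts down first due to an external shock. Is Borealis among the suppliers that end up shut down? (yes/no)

yes

Round 1 — Nomad shuts down (initial).
  Borealis: +30 → 30 < 60
  Ionix: +90 → 90 ≥ 80
Round 2 — Ionix shuts down.
  Borealis: +60 → 90 ≥ 60
  Delta: +35 → 35 < 60
  Juno: +90 → 90 ≥ 60
Round 3 — Borealis, Juno shut down.
  Kestrel: +55+10 → 65 < 120
  Prism: +80 → 80 < 120
No further shutdowns.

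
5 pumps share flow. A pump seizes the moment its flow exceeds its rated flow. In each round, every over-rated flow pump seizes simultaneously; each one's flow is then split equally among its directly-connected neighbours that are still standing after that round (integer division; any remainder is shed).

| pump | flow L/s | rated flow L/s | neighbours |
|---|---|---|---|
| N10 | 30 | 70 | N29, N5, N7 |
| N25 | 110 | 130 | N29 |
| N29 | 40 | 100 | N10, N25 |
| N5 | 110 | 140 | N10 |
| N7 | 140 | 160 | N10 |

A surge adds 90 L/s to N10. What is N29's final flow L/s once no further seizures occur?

80

Round 1 — N10 at 120 > 70. N10 seizes.
  N10 sheds 120 L/s to N29, N5, N7: 40 each.
    N29: 40+40 = 80 ≤ 100
    N5: 110+40 = 150 > 140
    N7: 140+40 = 180 > 160
Round 2 — N5, N7 seize.
  N5 sheds 150 L/s: no online neighbours, lost.
  N7 sheds 180 L/s: no online neighbours, lost.
No further seizures.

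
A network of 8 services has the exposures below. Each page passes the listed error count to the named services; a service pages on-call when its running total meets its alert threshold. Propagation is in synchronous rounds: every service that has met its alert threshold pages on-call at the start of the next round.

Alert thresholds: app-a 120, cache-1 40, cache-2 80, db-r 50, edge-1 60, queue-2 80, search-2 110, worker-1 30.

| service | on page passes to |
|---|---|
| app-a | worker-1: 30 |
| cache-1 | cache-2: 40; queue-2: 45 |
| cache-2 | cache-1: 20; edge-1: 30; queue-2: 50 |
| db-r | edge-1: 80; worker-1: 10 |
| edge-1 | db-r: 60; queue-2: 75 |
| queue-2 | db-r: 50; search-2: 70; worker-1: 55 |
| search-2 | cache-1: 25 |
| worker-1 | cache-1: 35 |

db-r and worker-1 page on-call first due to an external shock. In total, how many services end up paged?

3

Round 1 — db-r, worker-1 page on-call (initial).
  cache-1: +35 → 35 < 40
  edge-1: +80 → 80 ≥ 60
Round 2 — edge-1 pages on-call.
  queue-2: +75 → 75 < 80
No further pages.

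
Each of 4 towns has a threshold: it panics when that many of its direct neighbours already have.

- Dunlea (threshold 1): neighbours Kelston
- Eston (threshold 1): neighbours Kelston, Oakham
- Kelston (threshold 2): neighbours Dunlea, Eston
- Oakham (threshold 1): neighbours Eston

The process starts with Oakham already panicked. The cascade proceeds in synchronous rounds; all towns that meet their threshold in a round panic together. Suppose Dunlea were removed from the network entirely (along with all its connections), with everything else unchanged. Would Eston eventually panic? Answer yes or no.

yes

With Dunlea removed:
Round 1 — Oakham panics (initial).
Round 2 — checking thresholds:
  Eston: 1 of 2 neighbours ≥ 1, panics.
Round 3 — no new panics; cascade stops.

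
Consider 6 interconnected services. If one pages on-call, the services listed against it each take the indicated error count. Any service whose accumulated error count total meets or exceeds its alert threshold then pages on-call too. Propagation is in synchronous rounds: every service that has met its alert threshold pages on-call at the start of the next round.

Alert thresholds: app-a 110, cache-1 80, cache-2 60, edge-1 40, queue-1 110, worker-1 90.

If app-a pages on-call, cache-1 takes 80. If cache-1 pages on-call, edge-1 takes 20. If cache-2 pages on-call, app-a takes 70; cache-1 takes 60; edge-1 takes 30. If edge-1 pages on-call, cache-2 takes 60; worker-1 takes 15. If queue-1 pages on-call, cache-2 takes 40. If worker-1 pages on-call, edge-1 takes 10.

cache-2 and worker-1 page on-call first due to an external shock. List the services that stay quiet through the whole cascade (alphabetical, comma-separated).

app-a, cache-1, queue-1

Round 1 — cache-2, worker-1 page on-call (initial).
  app-a: +70 → 70 < 110
  cache-1: +60 → 60 < 80
  edge-1: +30+10 → 40 ≥ 40
Round 2 — edge-1 pages on-call.
No further pages.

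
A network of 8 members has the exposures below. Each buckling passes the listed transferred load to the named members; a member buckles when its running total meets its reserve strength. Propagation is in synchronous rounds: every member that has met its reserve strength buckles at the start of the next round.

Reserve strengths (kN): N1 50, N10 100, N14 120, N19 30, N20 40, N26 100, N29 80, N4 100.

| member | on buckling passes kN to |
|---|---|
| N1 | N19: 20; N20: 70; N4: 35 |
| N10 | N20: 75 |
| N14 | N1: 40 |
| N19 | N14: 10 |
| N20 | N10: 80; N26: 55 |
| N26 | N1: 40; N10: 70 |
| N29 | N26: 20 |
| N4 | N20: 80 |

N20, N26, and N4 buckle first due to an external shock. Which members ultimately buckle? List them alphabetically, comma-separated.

N10, N20, N26, N4

Round 1 — N20, N26, N4 buckle (initial).
  N1: +40 → 40 < 50
  N10: +80+70 → 150 ≥ 100
Round 2 — N10 buckles.
No further bucklings.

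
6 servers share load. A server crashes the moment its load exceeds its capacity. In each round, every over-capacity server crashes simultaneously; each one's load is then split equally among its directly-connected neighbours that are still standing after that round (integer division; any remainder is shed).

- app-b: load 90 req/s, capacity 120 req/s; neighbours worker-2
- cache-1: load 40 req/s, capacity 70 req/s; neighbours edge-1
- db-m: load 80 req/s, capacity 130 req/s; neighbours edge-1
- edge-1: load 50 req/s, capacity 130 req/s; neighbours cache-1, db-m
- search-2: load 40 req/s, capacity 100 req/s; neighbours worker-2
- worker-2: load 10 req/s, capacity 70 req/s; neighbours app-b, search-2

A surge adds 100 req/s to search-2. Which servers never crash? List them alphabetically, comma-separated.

cache-1, db-m, edge-1

Round 1 — search-2 at 140 > 100. search-2 crashes.
  search-2 sheds 140 req/s to worker-2: 140 each.
    worker-2: 10+140 = 150 > 70
Round 2 — worker-2 crashes.
  worker-2 sheds 150 req/s to app-b: 150 each.
    app-b: 90+150 = 240 > 120
Round 3 — app-b crashes.
  app-b sheds 240 req/s: no online neighbours, lost.
No further crashes.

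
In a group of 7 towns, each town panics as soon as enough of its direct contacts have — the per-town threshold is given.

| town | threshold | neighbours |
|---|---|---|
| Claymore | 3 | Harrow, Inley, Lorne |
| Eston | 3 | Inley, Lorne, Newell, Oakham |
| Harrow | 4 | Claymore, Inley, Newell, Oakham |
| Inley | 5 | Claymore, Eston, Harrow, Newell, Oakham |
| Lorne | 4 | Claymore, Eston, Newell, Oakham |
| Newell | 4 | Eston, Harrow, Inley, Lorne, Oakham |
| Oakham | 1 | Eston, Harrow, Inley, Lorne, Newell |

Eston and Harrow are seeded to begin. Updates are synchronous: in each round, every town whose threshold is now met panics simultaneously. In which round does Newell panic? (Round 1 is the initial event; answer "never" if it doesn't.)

Round 1 — Eston, Harrow panic (initial).
Round 2 — checking thresholds:
  Claymore: 1 of 3 neighbours < 3, holds.
  Inley: 2 of 5 neighbours < 5, holds.
  Lorne: 1 of 4 neighbours < 4, holds.
  Newell: 2 of 5 neighbours < 4, holds.
  Oakham: 2 of 5 neighbours ≥ 1, panics.
Round 3 — no new panics; cascade stops.

never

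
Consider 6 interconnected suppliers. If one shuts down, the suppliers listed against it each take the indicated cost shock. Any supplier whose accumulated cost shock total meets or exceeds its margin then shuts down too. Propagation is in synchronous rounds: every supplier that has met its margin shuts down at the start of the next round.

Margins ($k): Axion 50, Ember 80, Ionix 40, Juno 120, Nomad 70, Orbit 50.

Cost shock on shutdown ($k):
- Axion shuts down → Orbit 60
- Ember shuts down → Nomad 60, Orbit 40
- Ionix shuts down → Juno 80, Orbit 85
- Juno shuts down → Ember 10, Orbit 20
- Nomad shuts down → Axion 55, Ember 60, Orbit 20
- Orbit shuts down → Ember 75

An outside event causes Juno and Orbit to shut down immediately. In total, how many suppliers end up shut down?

3

Round 1 — Juno, Orbit shut down (initial).
  Ember: +10+75 → 85 ≥ 80
Round 2 — Ember shuts down.
  Nomad: +60 → 60 < 70
No further shutdowns.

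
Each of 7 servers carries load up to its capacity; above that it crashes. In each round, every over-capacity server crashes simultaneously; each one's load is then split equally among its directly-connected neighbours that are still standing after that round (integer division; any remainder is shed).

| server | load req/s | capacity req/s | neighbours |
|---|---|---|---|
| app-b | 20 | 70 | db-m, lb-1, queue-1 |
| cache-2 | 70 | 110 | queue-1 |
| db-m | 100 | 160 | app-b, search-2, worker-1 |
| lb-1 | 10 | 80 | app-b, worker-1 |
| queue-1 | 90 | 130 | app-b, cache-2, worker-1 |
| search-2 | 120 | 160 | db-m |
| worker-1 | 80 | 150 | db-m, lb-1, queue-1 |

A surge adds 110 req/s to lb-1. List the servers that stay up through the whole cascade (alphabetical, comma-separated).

cache-2, db-m, queue-1, search-2, worker-1

Round 1 — lb-1 at 120 > 80. lb-1 crashes.
  lb-1 sheds 120 req/s to app-b, worker-1: 60 each.
    app-b: 20+60 = 80 > 70
    worker-1: 80+60 = 140 ≤ 150
Round 2 — app-b crashes.
  app-b sheds 80 req/s to db-m, queue-1: 40 each.
    db-m: 100+40 = 140 ≤ 160
    queue-1: 90+40 = 130 ≤ 130
No further crashes.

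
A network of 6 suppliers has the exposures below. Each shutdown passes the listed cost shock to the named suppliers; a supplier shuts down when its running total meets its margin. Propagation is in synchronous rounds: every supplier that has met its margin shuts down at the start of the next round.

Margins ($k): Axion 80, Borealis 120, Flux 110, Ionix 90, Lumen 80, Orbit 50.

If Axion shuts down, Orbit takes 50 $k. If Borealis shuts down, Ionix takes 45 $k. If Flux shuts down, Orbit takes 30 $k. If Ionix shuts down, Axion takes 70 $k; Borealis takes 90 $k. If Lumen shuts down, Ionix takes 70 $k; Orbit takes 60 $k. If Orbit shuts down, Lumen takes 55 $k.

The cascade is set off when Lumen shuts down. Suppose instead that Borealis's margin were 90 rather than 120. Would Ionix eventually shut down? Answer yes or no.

no

With Borealis's margin at 90:
Round 1 — Lumen shuts down (initial).
  Ionix: +70 → 70 < 90
  Orbit: +60 → 60 ≥ 50
Round 2 — Orbit shuts down.
No further shutdowns.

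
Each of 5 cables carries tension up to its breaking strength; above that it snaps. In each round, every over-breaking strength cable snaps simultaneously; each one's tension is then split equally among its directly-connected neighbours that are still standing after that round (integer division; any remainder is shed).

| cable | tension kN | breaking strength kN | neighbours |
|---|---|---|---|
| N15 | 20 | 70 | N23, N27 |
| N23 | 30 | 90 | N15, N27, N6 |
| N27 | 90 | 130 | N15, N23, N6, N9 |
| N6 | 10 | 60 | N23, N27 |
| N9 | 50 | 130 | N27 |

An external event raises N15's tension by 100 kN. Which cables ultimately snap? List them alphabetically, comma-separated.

Round 1 — N15 at 120 > 70. N15 snaps.
  N15 sheds 120 kN to N23, N27: 60 each.
    N23: 30+60 = 90 ≤ 90
    N27: 90+60 = 150 > 130
Round 2 — N27 snaps.
  N27 sheds 150 kN to N23, N6, N9: 50 each.
    N23: 90+50 = 140 > 90
    N6: 10+50 = 60 ≤ 60
    N9: 50+50 = 100 ≤ 130
Round 3 — N23 snaps.
  N23 sheds 140 kN to N6: 140 each.
    N6: 60+140 = 200 > 60
Round 4 — N6 snaps.
  N6 sheds 200 kN: no online neighbours, lost.
No further breaks.

N15, N23, N27, N6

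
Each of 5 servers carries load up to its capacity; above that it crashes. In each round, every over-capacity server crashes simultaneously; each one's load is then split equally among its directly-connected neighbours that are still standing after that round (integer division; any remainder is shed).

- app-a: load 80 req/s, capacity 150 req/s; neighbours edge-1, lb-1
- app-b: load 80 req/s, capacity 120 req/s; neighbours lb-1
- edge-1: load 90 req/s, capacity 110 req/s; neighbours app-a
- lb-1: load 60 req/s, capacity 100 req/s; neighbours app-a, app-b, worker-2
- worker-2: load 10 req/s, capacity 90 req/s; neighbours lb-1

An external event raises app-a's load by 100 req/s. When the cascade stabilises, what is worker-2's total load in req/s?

Round 1 — app-a at 180 > 150. app-a crashes.
  app-a sheds 180 req/s to edge-1, lb-1: 90 each.
    edge-1: 90+90 = 180 > 110
    lb-1: 60+90 = 150 > 100
Round 2 — edge-1, lb-1 crash.
  edge-1 sheds 180 req/s: no online neighbours, lost.
  lb-1 sheds 150 req/s to app-b, worker-2: 75 each.
    app-b: 80+75 = 155 > 120
    worker-2: 10+75 = 85 ≤ 90
Round 3 — app-b crashes.
  app-b sheds 155 req/s: no online neighbours, lost.
No further crashes.

85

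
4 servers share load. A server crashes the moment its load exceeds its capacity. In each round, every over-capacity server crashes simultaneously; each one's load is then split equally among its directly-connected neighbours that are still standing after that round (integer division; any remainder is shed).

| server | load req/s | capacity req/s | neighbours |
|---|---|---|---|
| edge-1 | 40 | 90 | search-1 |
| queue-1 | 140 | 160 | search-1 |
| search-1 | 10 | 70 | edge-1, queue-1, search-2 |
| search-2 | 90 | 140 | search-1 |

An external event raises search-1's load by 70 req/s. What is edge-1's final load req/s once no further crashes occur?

Round 1 — search-1 at 80 > 70. search-1 crashes.
  search-1 sheds 80 req/s to edge-1, queue-1, search-2: 26 each (2 lost).
    edge-1: 40+26 = 66 ≤ 90
    queue-1: 140+26 = 166 > 160
    search-2: 90+26 = 116 ≤ 140
Round 2 — queue-1 crashes.
  queue-1 sheds 166 req/s: no online neighbours, lost.
No further crashes.

66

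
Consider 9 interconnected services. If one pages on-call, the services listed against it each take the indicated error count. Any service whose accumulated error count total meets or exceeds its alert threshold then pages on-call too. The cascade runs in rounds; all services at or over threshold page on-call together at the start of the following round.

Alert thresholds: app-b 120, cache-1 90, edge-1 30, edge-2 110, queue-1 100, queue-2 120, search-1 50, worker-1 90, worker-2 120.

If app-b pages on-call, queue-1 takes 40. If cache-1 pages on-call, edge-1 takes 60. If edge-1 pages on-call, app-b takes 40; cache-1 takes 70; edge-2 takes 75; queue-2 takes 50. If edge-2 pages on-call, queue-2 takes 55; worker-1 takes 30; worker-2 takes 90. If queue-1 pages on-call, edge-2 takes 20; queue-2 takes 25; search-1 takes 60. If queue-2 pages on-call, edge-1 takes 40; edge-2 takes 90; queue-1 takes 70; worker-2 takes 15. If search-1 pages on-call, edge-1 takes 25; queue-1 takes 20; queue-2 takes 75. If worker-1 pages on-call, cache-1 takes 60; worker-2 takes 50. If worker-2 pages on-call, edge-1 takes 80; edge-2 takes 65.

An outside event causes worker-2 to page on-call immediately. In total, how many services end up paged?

Round 1 — worker-2 pages on-call (initial).
  edge-1: +80 → 80 ≥ 30
  edge-2: +65 → 65 < 110
Round 2 — edge-1 pages on-call.
  app-b: +40 → 40 < 120
  cache-1: +70 → 70 < 90
  edge-2: +75 → 140 ≥ 110
  queue-2: +50 → 50 < 120
Round 3 — edge-2 pages on-call.
  queue-2: +55 → 105 < 120
  worker-1: +30 → 30 < 90
No further pages.

3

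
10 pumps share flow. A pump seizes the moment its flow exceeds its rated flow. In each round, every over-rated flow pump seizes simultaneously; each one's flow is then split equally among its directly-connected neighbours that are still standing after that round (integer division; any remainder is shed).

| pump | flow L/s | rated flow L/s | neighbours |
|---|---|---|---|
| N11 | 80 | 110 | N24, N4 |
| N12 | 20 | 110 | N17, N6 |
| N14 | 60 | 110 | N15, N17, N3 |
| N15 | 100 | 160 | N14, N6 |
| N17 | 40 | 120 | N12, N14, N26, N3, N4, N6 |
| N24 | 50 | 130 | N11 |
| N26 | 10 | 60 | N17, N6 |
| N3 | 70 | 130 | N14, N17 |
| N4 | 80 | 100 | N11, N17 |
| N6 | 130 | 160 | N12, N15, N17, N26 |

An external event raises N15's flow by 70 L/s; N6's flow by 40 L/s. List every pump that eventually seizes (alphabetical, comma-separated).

Round 1 — N15 at 170 > 160; N6 at 170 > 160. N15, N6 seize.
  N15 sheds 170 L/s to N14: 170 each.
    N14: 60+170 = 230 > 110
  N6 sheds 170 L/s to N12, N17, N26: 56 each (2 lost).
    N12: 20+56 = 76 ≤ 110
    N17: 40+56 = 96 ≤ 120
    N26: 10+56 = 66 > 60
Round 2 — N14, N26 seize.
  N14 sheds 230 L/s to N17, N3: 115 each.
    N17: 96+115 = 211 > 120
    N3: 70+115 = 185 > 130
  N26 sheds 66 L/s to N17: 66 each.
    N17: 211+66 = 277 > 120
Round 3 — N17, N3 seize.
  N17 sheds 277 L/s to N12, N4: 138 each (1 lost).
    N12: 76+138 = 214 > 110
    N4: 80+138 = 218 > 100
  N3 sheds 185 L/s: no online neighbours, lost.
Round 4 — N12, N4 seize.
  N12 sheds 214 L/s: no online neighbours, lost.
  N4 sheds 218 L/s to N11: 218 each.
    N11: 80+218 = 298 > 110
Round 5 — N11 seizes.
  N11 sheds 298 L/s to N24: 298 each.
    N24: 50+298 = 348 > 130
Round 6 — N24 seizes.
  N24 sheds 348 L/s: no online neighbours, lost.
No further seizures.

N11, N12, N14, N15, N17, N24, N26, N3, N4, N6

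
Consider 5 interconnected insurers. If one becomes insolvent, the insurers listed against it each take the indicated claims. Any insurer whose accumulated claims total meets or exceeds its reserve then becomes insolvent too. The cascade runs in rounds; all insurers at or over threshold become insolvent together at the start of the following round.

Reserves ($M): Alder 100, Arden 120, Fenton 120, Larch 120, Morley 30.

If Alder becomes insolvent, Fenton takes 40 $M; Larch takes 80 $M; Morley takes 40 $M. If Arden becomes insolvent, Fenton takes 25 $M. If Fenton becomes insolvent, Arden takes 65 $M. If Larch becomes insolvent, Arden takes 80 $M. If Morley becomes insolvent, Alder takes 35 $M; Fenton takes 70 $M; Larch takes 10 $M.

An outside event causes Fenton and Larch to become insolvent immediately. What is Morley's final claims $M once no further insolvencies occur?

Round 1 — Fenton, Larch become insolvent (initial).
  Arden: +65+80 → 145 ≥ 120
Round 2 — Arden becomes insolvent.
No further insolvencies.

0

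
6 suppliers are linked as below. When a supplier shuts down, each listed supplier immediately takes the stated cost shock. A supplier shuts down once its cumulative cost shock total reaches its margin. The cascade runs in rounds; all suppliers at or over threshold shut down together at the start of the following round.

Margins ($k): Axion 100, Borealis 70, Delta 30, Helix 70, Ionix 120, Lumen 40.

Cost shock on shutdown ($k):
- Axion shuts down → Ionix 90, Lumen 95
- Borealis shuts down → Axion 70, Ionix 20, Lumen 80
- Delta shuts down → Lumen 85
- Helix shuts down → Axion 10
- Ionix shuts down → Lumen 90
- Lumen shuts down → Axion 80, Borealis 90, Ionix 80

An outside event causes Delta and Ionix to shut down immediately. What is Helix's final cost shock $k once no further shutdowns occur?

0

Round 1 — Delta, Ionix shut down (initial).
  Lumen: +85+90 → 175 ≥ 40
Round 2 — Lumen shuts down.
  Axion: +80 → 80 < 100
  Borealis: +90 → 90 ≥ 70
Round 3 — Borealis shuts down.
  Axion: +70 → 150 ≥ 100
Round 4 — Axion shuts down.
No further shutdowns.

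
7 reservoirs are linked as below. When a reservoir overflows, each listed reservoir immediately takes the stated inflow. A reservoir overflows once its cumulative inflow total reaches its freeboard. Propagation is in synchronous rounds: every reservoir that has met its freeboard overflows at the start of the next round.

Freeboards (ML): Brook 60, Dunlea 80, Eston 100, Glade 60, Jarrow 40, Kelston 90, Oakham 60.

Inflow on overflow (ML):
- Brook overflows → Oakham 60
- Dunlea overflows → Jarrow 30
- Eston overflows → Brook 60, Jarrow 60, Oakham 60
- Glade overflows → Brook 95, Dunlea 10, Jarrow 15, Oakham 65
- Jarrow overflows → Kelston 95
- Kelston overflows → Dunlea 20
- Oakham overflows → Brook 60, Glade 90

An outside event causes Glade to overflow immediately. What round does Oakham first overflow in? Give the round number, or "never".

Round 1 — Glade overflows (initial).
  Brook: +95 → 95 ≥ 60
  Dunlea: +10 → 10 < 80
  Jarrow: +15 → 15 < 40
  Oakham: +65 → 65 ≥ 60
Round 2 — Brook, Oakham overflow.
No further overflows.

2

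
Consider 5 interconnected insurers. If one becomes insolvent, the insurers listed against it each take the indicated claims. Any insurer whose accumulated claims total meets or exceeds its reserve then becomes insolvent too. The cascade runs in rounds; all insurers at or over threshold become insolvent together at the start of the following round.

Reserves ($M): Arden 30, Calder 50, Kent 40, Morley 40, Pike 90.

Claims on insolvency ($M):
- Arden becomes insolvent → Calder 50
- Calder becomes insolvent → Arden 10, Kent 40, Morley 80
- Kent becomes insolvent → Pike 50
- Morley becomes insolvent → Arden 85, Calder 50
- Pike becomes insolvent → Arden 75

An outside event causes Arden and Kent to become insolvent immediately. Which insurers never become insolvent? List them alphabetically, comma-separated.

Round 1 — Arden, Kent become insolvent (initial).
  Calder: +50 → 50 ≥ 50
  Pike: +50 → 50 < 90
Round 2 — Calder becomes insolvent.
  Morley: +80 → 80 ≥ 40
Round 3 — Morley becomes insolvent.
No further insolvencies.

Pike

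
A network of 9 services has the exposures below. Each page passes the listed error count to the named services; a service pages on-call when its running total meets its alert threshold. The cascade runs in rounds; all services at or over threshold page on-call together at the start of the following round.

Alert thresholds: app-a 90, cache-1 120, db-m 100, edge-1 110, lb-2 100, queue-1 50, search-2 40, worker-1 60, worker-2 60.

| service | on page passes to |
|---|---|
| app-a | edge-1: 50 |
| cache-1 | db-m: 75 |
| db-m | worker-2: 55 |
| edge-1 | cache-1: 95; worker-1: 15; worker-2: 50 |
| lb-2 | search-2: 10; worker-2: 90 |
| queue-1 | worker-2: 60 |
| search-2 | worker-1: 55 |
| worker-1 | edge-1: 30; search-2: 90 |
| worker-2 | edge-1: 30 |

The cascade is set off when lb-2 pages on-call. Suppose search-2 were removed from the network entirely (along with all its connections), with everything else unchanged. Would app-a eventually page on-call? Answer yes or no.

With search-2 removed:
Round 1 — lb-2 pages on-call (initial).
  worker-2: +90 → 90 ≥ 60
Round 2 — worker-2 pages on-call.
  edge-1: +30 → 30 < 110
No further pages.

no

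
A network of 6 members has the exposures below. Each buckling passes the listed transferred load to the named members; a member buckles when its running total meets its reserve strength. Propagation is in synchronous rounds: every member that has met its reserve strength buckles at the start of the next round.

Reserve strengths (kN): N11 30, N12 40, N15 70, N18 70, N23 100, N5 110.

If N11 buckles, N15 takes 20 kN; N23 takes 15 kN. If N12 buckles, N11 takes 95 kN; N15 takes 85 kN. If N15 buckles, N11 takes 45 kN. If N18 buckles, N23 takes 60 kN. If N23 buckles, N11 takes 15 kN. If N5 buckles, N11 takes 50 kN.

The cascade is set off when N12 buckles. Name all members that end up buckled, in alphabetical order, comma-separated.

Round 1 — N12 buckles (initial).
  N11: +95 → 95 ≥ 30
  N15: +85 → 85 ≥ 70
Round 2 — N11, N15 buckle.
  N23: +15 → 15 < 100
No further bucklings.

N11, N12, N15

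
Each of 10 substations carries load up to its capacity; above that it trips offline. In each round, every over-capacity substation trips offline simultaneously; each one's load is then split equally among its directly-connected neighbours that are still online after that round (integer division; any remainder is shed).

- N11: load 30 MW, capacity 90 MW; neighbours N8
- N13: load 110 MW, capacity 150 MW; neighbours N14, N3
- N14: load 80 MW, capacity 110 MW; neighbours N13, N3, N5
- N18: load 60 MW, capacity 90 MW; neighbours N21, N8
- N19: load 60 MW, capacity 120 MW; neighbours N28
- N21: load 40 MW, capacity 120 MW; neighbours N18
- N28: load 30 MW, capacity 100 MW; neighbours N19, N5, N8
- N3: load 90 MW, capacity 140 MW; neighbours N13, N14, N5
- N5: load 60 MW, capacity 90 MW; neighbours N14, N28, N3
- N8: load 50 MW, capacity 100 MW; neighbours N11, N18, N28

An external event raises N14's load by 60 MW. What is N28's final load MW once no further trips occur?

83

Round 1 — N14 at 140 > 110. N14 trips offline.
  N14 sheds 140 MW to N13, N3, N5: 46 each (2 lost).
    N13: 110+46 = 156 > 150
    N3: 90+46 = 136 ≤ 140
    N5: 60+46 = 106 > 90
Round 2 — N13, N5 trip offline.
  N13 sheds 156 MW to N3: 156 each.
    N3: 136+156 = 292 > 140
  N5 sheds 106 MW to N28, N3: 53 each.
    N28: 30+53 = 83 ≤ 100
    N3: 292+53 = 345 > 140
Round 3 — N3 trips offline.
  N3 sheds 345 MW: no online neighbours, lost.
No further trips.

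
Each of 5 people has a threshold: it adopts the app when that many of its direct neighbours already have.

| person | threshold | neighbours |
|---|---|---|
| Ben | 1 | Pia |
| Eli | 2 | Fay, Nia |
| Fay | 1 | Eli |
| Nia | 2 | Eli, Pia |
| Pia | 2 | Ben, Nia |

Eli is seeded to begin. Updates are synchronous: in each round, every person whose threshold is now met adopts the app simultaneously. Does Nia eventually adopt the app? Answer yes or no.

Round 1 — Eli adopts the app (initial).
Round 2 — checking thresholds:
  Fay: 1 of 1 neighbours ≥ 1, adopts the app.
  Nia: 1 of 2 neighbours < 2, not yet.
Round 3 — no new adoptions; cascade stops.

no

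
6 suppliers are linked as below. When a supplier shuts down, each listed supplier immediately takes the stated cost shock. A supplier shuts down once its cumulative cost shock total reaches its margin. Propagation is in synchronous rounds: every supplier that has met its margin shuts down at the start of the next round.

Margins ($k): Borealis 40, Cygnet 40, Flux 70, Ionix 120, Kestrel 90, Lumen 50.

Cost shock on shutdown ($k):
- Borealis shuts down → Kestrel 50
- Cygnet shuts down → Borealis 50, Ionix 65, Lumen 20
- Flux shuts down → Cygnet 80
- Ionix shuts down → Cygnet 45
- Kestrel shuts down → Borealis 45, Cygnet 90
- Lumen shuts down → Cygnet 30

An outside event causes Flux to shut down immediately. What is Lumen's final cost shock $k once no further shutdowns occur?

20

Round 1 — Flux shuts down (initial).
  Cygnet: +80 → 80 ≥ 40
Round 2 — Cygnet shuts down.
  Borealis: +50 → 50 ≥ 40
  Ionix: +65 → 65 < 120
  Lumen: +20 → 20 < 50
Round 3 — Borealis shuts down.
  Kestrel: +50 → 50 < 90
No further shutdowns.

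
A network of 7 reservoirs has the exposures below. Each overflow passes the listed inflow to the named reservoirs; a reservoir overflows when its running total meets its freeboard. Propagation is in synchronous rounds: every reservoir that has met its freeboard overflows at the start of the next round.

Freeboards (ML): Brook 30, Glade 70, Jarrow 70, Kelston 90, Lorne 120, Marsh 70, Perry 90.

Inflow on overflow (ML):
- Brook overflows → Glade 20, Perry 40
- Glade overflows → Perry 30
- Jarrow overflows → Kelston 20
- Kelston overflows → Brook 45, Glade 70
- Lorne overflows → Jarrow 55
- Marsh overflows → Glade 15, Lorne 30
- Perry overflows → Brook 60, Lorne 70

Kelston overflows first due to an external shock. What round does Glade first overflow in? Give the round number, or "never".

Round 1 — Kelston overflows (initial).
  Brook: +45 → 45 ≥ 30
  Glade: +70 → 70 ≥ 70
Round 2 — Brook, Glade overflow.
  Perry: +40+30 → 70 < 90
No further overflows.

2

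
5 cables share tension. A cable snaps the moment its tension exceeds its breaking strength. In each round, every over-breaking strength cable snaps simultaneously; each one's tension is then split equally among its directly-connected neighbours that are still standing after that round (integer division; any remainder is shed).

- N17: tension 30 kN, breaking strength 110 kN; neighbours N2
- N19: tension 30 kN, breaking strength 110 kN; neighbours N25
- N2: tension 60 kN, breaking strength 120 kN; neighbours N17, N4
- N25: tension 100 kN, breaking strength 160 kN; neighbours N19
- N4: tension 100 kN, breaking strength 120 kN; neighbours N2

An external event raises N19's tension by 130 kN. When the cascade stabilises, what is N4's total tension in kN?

100

Round 1 — N19 at 160 > 110. N19 snaps.
  N19 sheds 160 kN to N25: 160 each.
    N25: 100+160 = 260 > 160
Round 2 — N25 snaps.
  N25 sheds 260 kN: no online neighbours, lost.
No further breaks.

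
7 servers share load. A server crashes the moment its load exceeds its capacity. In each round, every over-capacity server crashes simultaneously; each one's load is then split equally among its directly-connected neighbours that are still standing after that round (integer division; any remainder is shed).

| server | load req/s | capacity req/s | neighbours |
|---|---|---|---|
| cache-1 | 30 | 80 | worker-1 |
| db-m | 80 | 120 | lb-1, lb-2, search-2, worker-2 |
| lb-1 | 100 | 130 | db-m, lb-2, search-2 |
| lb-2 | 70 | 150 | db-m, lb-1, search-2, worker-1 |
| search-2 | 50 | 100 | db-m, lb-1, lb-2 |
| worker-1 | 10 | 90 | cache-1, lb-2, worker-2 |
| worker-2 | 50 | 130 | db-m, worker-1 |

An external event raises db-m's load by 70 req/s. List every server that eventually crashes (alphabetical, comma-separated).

Round 1 — db-m at 150 > 120. db-m crashes.
  db-m sheds 150 req/s to lb-1, lb-2, search-2, worker-2: 37 each (2 lost).
    lb-1: 100+37 = 137 > 130
    lb-2: 70+37 = 107 ≤ 150
    search-2: 50+37 = 87 ≤ 100
    worker-2: 50+37 = 87 ≤ 130
Round 2 — lb-1 crashes.
  lb-1 sheds 137 req/s to lb-2, search-2: 68 each (1 lost).
    lb-2: 107+68 = 175 > 150
    search-2: 87+68 = 155 > 100
Round 3 — lb-2, search-2 crash.
  lb-2 sheds 175 req/s to worker-1: 175 each.
    worker-1: 10+175 = 185 > 90
  search-2 sheds 155 req/s: no online neighbours, lost.
Round 4 — worker-1 crashes.
  worker-1 sheds 185 req/s to cache-1, worker-2: 92 each (1 lost).
    cache-1: 30+92 = 122 > 80
    worker-2: 87+92 = 179 > 130
Round 5 — cache-1, worker-2 crash.
  cache-1 sheds 122 req/s: no online neighbours, lost.
  worker-2 sheds 179 req/s: no online neighbours, lost.
No further crashes.

cache-1, db-m, lb-1, lb-2, search-2, worker-1, worker-2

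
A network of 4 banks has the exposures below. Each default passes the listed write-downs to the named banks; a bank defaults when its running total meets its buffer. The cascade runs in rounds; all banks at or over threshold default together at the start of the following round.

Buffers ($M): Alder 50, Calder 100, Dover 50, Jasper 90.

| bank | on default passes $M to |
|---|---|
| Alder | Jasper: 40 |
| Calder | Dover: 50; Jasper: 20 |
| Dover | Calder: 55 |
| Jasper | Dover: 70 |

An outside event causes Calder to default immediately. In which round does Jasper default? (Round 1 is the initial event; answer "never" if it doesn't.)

Round 1 — Calder defaults (initial).
  Dover: +50 → 50 ≥ 50
  Jasper: +20 → 20 < 90
Round 2 — Dover defaults.
No further defaults.

never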